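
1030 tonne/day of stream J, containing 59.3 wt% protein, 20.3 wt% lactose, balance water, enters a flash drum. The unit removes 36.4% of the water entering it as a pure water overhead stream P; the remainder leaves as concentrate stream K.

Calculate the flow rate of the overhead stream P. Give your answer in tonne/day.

water entering = 1030×0.204 = 210.12 tonne/day; overhead removed = 0.364×210.12 = 76.484 tonne/day.

76.48 tonne/day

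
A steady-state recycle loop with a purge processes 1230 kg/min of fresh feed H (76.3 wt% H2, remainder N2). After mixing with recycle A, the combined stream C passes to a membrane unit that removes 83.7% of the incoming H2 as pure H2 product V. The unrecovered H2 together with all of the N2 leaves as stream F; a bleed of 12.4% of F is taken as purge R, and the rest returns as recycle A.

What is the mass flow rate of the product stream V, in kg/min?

916.4 kg/min

H2 in C: m_A = 1230×0.763 + (1−0.124)·(1−0.837)·m_A, so m_A = 938.49/0.8572 = 1094.8 kg/min.
Product V = 0.837×1094.8 = 916.36 kg/min.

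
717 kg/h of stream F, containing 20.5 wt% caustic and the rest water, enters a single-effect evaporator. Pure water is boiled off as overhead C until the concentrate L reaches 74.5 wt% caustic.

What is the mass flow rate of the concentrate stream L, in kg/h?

197.3 kg/h

caustic is conserved: 717×0.205 = 146.98 kg/h all reports to the concentrate.
Concentrate = 146.98/(target fraction) = 197.3 kg/h.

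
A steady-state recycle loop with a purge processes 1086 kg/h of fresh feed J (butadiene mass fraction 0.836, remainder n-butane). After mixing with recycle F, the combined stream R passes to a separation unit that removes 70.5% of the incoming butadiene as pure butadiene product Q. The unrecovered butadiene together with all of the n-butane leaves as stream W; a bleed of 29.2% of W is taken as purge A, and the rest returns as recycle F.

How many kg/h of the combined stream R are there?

1758 kg/h

n-butane enters only via J and leaves only via the purge: 1086×0.164 = 0.292×(n-butane in W), and the separation unit passes all n-butane, so n-butane in R = n-butane in W = 609.95 kg/h.
butadiene in R: m_A = 1086×0.836 + (1−0.292)·(1−0.705)·m_A, so m_A = 907.9/0.7911 = 1147.6 kg/h.
R = 1147.6 + 609.95 = 1757.5 kg/h.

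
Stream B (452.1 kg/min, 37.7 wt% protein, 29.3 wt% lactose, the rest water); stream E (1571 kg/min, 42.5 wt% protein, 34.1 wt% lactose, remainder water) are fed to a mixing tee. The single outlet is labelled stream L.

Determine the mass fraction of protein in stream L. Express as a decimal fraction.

Total flow out = 452.1 + 1571 = 2023.1 kg/min.
protein in = 452.1×0.377 + 1571×0.425 = 838.12 kg/min.
protein mass fraction in L = 838.12/2023.1 = 0.414.

0.414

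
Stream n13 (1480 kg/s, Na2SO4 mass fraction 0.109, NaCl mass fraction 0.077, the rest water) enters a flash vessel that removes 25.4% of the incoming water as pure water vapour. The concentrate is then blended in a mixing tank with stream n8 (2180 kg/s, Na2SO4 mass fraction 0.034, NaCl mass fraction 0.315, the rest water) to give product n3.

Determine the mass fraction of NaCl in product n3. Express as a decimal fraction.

0.239

Vapour removed = 0.254×0.814×1480 = 306 kg/s; concentrate = 1174 kg/s.
NaCl reaching the mixer = 113.96 (from concentrate) + 2180×0.315 = 800.66 kg/s.
Product flow = 1174 + 2180 = 3354 kg/s; NaCl fraction = 0.239.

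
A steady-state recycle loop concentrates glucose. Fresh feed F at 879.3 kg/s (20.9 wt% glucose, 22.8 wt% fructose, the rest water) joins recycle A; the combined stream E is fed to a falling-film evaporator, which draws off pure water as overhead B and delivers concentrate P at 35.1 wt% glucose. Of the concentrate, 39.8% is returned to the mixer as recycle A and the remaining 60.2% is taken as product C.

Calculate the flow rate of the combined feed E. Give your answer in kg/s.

Overall glucose balance (none leaves overhead): glucose in fresh feed = glucose in product, i.e. 879.3×0.209 = (1−0.398)·P·0.351.
P = 183.77/(0.351×0.602) = 869.72 kg/s.
Recycle A = 0.398×869.72 = 346.15 kg/s.
Combined feed E = 879.3 + 346.15 = 1225.4 kg/s.

1225 kg/s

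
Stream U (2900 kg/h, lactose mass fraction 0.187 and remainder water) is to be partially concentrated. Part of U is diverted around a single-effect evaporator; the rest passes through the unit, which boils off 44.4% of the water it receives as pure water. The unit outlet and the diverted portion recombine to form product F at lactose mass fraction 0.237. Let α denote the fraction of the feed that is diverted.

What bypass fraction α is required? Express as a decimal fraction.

All 2900×0.187 = 542.3 kg/h of lactose reaches F, so F = 542.3/0.237 = 2288.2 kg/h and vapour = 611.81 kg/h.
The evaporator receives (1−α)·2900 of feed at 0.813 water and removes 0.444 of that water:
0.444×0.813×(1−α)×2900 = 611.81
(1−α) = 611.81/1046.8 = 0.5845;  α = 0.4155.

0.416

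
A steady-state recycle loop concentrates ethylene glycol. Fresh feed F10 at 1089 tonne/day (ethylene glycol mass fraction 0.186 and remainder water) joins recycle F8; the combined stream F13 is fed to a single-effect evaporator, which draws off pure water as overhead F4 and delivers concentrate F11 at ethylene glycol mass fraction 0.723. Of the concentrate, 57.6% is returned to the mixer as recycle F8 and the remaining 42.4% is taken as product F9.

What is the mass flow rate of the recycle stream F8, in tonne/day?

Overall ethylene glycol balance (none leaves overhead): ethylene glycol in fresh feed = ethylene glycol in product, i.e. 1089×0.186 = (1−0.576)·F11·0.723.
F11 = 202.55/(0.723×0.424) = 660.75 tonne/day.
Recycle F8 = 0.576×660.75 = 380.59 tonne/day.

380.6 tonne/day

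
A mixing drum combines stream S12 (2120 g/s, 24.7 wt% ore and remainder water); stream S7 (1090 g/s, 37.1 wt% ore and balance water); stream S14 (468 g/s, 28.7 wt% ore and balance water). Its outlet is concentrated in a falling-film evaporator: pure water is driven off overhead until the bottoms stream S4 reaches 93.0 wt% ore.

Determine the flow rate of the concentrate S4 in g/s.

ore entering = 2120×0.247 + 1090×0.371 + 468×0.287 = 1062.3 g/s.
All ore reports to S4, so S4 = 1062.3/0.930 = 1142.3 g/s.

1142 g/s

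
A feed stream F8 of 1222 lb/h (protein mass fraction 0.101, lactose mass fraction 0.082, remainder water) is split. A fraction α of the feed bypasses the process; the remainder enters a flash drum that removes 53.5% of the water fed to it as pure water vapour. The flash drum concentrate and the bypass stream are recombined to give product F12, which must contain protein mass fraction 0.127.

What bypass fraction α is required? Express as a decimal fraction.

All 1222×0.101 = 123.42 lb/h of protein reaches F12, so F12 = 123.42/0.127 = 971.83 lb/h and vapour = 250.17 lb/h.
The evaporator receives (1−α)·1222 of feed at 0.817 water and removes 0.535 of that water:
0.535×0.817×(1−α)×1222 = 250.17
(1−α) = 250.17/534.13 = 0.4684;  α = 0.5316.

0.532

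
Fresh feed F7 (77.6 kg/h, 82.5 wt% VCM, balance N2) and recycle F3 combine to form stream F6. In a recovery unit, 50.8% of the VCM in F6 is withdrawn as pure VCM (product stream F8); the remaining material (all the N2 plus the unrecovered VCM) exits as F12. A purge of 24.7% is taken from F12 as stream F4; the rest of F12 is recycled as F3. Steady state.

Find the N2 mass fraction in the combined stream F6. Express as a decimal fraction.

N2 enters only via F7 and leaves only via the purge: 77.6×0.175 = 0.247×(N2 in F12), and the recovery unit passes all N2, so N2 in F6 = N2 in F12 = 54.98 kg/h.
VCM in F6: m_A = 77.6×0.825 + (1−0.247)·(1−0.508)·m_A, so m_A = 64.02/0.6295 = 101.7 kg/h.
F6 = 101.7 + 54.98 = 156.68 kg/h.
N2 fraction in F6 = 54.98/156.68 = 0.351.

0.351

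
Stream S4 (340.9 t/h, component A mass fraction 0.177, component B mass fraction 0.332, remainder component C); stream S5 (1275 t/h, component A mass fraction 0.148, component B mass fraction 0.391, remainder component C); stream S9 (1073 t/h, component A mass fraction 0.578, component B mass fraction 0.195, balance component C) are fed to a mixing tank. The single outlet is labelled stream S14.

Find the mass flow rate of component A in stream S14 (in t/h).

component A out = component A in = 340.9×0.177 + 1275×0.148 + 1073×0.578 = 869.23 t/h.

869.2 t/h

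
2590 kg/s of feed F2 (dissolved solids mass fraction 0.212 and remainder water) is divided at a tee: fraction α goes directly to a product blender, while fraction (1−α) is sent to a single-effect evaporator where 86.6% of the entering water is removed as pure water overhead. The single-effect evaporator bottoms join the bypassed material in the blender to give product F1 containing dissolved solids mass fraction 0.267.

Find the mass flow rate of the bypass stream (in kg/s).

1808 kg/s

All 2590×0.212 = 549.08 kg/s of dissolved solids reaches F1, so F1 = 549.08/0.267 = 2056.5 kg/s and vapour = 533.52 kg/s.
The evaporator receives (1−α)·2590 of feed at 0.788 water and removes 0.866 of that water:
0.866×0.788×(1−α)×2590 = 533.52
(1−α) = 533.52/1767.4 = 0.3019;  α = 0.6981.
Bypass flow = 0.6981×2590 = 1808.2 kg/s.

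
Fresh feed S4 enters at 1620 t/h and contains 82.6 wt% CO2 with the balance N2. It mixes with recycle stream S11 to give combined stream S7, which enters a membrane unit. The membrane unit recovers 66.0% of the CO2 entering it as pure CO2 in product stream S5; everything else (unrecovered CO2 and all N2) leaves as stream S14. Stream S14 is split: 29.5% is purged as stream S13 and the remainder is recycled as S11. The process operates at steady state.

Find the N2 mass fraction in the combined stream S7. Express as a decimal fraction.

0.3519

N2 enters only via S4 and leaves only via the purge: 1620×0.174 = 0.295×(N2 in S14), and the membrane unit passes all N2, so N2 in S7 = N2 in S14 = 955.53 t/h.
CO2 in S7: m_A = 1620×0.826 + (1−0.295)·(1−0.660)·m_A, so m_A = 1338.1/0.7603 = 1760 t/h.
S7 = 1760 + 955.53 = 2715.5 t/h.
N2 fraction in S7 = 955.53/2715.5 = 0.3519.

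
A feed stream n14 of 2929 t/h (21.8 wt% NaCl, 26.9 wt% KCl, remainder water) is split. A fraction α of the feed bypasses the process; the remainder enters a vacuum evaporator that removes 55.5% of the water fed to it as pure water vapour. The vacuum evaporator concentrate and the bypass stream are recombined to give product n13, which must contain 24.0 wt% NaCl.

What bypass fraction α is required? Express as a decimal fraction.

0.678

All 2929×0.218 = 638.52 t/h of NaCl reaches n13, so n13 = 638.52/0.240 = 2660.5 t/h and vapour = 268.49 t/h.
The evaporator receives (1−α)·2929 of feed at 0.513 water and removes 0.555 of that water:
0.555×0.513×(1−α)×2929 = 268.49
(1−α) = 268.49/833.93 = 0.3220;  α = 0.6780.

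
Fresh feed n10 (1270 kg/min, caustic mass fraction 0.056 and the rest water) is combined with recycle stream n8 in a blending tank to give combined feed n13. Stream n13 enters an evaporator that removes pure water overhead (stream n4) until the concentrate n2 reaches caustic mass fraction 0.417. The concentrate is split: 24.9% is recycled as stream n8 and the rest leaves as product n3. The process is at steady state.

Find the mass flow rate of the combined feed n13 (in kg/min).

Overall caustic balance (none leaves overhead): caustic in fresh feed = caustic in product, i.e. 1270×0.056 = (1−0.249)·n2·0.417.
n2 = 71.12/(0.417×0.751) = 227.1 kg/min.
Recycle n8 = 0.249×227.1 = 56.548 kg/min.
Combined feed n13 = 1270 + 56.548 = 1326.5 kg/min.

1327 kg/min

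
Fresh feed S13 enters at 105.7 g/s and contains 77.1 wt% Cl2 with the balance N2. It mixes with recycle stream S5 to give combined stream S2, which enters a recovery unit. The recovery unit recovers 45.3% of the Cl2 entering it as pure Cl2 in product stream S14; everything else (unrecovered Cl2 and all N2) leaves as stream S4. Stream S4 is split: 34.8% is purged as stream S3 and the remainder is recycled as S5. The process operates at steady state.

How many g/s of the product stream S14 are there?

57.38 g/s

Cl2 in S2: m_A = 105.7×0.771 + (1−0.348)·(1−0.453)·m_A, so m_A = 81.495/0.6434 = 126.67 g/s.
Product S14 = 0.453×126.67 = 57.382 g/s.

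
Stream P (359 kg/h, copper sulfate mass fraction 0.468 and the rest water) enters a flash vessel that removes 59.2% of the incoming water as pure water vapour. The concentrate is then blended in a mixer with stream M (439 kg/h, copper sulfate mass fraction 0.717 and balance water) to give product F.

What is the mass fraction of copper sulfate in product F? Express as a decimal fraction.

Vapour removed = 0.592×0.532×359 = 113.06 kg/h; concentrate = 245.94 kg/h.
copper sulfate reaching the mixer = 168.01 (from concentrate) + 439×0.717 = 482.77 kg/h.
Product flow = 245.94 + 439 = 684.94 kg/h; copper sulfate fraction = 0.705.

0.705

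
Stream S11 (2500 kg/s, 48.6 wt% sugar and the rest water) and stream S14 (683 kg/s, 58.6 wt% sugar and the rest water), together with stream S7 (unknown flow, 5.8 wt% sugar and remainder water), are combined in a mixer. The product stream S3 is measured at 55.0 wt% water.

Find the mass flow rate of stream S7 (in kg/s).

466.6 kg/s

Let S7 be the unknown flow. Total out = 3183 + S7.
water balance: 1567.8 + 0.942·S7 = 0.550·(3183 + S7)
(0.942 − 0.550)·S7 = 0.550×3183 − 1567.8 = 182.89
S7 = 182.89 / 0.392 = 466.55 kg/s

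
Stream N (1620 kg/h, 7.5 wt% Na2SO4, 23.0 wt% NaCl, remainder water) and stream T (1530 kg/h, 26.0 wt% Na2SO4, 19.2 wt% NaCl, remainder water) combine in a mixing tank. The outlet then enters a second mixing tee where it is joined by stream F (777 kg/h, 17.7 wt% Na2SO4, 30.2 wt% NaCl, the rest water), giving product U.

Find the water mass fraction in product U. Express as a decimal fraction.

0.603

Overall, product flow = 3927 kg/h.
water in = 1620×0.695 + 1530×0.548 + 777×0.521 = 2369.2 kg/h.
water fraction in U = 0.603.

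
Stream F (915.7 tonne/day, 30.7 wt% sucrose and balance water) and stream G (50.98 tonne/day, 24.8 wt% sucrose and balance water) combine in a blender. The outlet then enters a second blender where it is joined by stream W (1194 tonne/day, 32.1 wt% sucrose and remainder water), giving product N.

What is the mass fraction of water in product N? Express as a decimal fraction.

0.6867

Overall, product flow = 2160.7 tonne/day.
water in = 915.7×0.693 + 50.98×0.752 + 1194×0.679 = 1483.6 tonne/day.
water fraction in N = 0.6867.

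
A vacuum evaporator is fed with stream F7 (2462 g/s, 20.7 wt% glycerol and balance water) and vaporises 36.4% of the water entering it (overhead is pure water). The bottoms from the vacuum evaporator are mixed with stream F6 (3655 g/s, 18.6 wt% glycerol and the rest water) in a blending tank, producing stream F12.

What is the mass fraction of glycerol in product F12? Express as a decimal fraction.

0.2200

Vapour removed = 0.364×0.793×2462 = 710.66 g/s; concentrate = 1751.3 g/s.
glycerol reaching the mixer = 509.63 (from concentrate) + 3655×0.186 = 1189.5 g/s.
Product flow = 1751.3 + 3655 = 5406.3 g/s; glycerol fraction = 0.2200.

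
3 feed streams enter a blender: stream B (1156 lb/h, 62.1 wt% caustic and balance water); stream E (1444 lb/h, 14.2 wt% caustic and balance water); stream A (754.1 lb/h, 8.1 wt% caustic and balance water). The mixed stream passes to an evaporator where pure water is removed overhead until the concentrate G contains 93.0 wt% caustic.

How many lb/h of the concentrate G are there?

1058 lb/h

caustic entering = 1156×0.621 + 1444×0.142 + 754.1×0.081 = 984.01 lb/h.
All caustic reports to G, so G = 984.01/0.930 = 1058.1 lb/h.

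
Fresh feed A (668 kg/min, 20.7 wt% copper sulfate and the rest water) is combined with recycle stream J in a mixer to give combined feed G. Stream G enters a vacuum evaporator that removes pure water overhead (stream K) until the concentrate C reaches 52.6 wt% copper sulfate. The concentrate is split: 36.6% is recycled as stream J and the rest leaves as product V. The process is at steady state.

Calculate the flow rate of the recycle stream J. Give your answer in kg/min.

151.8 kg/min

Overall copper sulfate balance (none leaves overhead): copper sulfate in fresh feed = copper sulfate in product, i.e. 668×0.207 = (1−0.366)·C·0.526.
C = 138.28/(0.526×0.634) = 414.64 kg/min.
Recycle J = 0.366×414.64 = 151.76 kg/min.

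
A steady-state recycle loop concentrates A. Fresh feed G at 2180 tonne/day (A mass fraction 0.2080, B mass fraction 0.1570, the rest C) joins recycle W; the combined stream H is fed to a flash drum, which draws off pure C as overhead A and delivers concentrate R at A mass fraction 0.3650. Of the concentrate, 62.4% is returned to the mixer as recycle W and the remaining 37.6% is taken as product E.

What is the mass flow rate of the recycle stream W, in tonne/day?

2062 tonne/day

Overall A balance (none leaves overhead): A in fresh feed = A in product, i.e. 2180×0.208 = (1−0.624)·R·0.365.
R = 453.44/(0.365×0.376) = 3304 tonne/day.
Recycle W = 0.624×3304 = 2061.7 tonne/day.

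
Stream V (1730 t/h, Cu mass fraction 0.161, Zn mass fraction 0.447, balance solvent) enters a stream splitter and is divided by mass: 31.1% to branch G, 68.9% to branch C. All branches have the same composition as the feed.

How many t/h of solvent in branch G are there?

Branch G total = 0.311×1730 = 538.03 t/h.
solvent in G = 0.392×538.03 = 210.91 t/h.

210.9 t/h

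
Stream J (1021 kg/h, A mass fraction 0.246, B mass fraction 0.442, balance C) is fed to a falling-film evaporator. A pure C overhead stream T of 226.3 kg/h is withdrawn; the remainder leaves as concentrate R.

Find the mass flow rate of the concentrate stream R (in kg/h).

794.7 kg/h

Concentrate = 1021 − 226.3 = 794.7 kg/h.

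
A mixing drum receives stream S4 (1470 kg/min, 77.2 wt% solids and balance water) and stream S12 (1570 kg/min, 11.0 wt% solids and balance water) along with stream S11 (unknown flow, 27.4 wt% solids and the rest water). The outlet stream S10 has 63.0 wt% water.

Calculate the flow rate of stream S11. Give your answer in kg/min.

Let S11 be the unknown flow. Total out = 3040 + S11.
water balance: 1732.5 + 0.726·S11 = 0.630·(3040 + S11)
(0.726 − 0.630)·S11 = 0.630×3040 − 1732.5 = 182.74
S11 = 182.74 / 0.096 = 1903.5 kg/min

1904 kg/min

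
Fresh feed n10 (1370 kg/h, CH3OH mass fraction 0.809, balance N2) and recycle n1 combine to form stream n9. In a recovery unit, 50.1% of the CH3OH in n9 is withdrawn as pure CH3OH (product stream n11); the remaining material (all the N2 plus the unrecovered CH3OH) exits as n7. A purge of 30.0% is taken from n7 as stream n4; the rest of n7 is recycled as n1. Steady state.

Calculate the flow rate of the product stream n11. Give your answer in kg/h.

853.3 kg/h

CH3OH in n9: m_A = 1370×0.809 + (1−0.300)·(1−0.501)·m_A, so m_A = 1108.3/0.6507 = 1703.3 kg/h.
Product n11 = 0.501×1703.3 = 853.35 kg/h.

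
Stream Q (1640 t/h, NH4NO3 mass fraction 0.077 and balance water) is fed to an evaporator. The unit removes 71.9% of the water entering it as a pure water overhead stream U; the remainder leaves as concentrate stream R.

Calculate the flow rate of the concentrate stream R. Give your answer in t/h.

551.6 t/h

water entering = 1640×0.923 = 1513.7 t/h; overhead removed = 0.719×1513.7 = 1088.4 t/h.
Concentrate = 1640 − 1088.4 = 551.64 t/h.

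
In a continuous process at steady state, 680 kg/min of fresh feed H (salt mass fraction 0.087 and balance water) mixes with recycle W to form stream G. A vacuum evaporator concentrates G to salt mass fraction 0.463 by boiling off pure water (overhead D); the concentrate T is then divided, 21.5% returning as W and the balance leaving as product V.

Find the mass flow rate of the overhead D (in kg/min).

552.2 kg/min

Overall salt balance (none leaves overhead): salt in fresh feed = salt in product, i.e. 680×0.087 = (1−0.215)·T·0.463.
T = 59.16/(0.463×0.785) = 162.77 kg/min.
Recycle W = 0.215×162.77 = 34.996 kg/min.
Combined feed G = 680 + 34.996 = 715 kg/min.
Overhead D = G − T = 715 − 162.77 = 552.22 kg/min.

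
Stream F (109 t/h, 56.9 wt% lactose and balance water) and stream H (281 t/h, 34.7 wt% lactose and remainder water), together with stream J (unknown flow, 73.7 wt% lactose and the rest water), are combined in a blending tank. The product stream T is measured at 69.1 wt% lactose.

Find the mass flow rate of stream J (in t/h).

2390 t/h

Let J be the unknown flow. Total out = 390 + J.
lactose balance: 159.53 + 0.737·J = 0.691·(390 + J)
(0.737 − 0.691)·J = 0.691×390 − 159.53 = 109.96
J = 109.96 / 0.046 = 2390.5 t/h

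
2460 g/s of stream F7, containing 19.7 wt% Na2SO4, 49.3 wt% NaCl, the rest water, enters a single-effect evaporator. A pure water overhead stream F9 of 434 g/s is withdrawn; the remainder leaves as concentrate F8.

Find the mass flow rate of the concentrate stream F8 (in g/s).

Concentrate = 2460 − 434 = 2026 g/s.

2026 g/s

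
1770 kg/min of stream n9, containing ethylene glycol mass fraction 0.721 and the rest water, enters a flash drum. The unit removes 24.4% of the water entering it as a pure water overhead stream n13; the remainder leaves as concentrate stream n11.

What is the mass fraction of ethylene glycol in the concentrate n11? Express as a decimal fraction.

0.774

ethylene glycol is not removed: 1770×0.721 = 1276.2 kg/min of ethylene glycol enters n11.
water entering = 1770×0.279 = 493.83 kg/min; overhead removed = 0.244×493.83 = 120.49 kg/min.
Concentrate = 1770 − 120.49 = 1649.5 kg/min.
Mass fraction = 1276.2/1649.5 = 0.774.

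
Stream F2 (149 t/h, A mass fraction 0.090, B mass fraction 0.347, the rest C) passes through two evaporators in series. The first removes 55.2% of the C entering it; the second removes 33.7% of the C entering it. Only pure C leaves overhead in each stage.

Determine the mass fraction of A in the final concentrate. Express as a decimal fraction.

0.149

C in feed = 149×0.563 = 83.887 t/h.
After stage 1: C left = (1−0.552)×83.887 = 37.581; stream total = 102.69 t/h.
After stage 2: C left = (1−0.337)×37.581 = 24.916; final concentrate = 90.029 t/h.
A fraction = 13.41/90.029 = 0.149.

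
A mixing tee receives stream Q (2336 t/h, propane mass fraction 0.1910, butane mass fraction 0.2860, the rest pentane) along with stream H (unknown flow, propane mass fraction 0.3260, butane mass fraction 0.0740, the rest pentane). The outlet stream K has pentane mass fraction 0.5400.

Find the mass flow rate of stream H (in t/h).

Let H be the unknown flow. Total out = 2336 + H.
pentane balance: 1221.7 + 0.600·H = 0.540·(2336 + H)
(0.600 − 0.540)·H = 0.540×2336 − 1221.7 = 39.712
H = 39.712 / 0.060 = 661.87 t/h

661.9 t/h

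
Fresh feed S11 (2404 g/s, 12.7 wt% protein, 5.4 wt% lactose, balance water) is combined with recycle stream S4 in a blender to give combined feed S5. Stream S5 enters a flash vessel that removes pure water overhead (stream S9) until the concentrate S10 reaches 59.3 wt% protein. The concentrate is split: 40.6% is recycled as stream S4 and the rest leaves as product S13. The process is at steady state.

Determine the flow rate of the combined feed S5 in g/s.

2756 g/s

Overall protein balance (none leaves overhead): protein in fresh feed = protein in product, i.e. 2404×0.127 = (1−0.406)·S10·0.593.
S10 = 305.31/(0.593×0.594) = 866.76 g/s.
Recycle S4 = 0.406×866.76 = 351.9 g/s.
Combined feed S5 = 2404 + 351.9 = 2755.9 g/s.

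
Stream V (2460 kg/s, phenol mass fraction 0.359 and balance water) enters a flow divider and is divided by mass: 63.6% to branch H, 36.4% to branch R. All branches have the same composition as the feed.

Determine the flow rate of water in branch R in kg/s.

574 kg/s

Branch R total = 0.364×2460 = 895.44 kg/s.
water in R = 0.641×895.44 = 573.98 kg/s.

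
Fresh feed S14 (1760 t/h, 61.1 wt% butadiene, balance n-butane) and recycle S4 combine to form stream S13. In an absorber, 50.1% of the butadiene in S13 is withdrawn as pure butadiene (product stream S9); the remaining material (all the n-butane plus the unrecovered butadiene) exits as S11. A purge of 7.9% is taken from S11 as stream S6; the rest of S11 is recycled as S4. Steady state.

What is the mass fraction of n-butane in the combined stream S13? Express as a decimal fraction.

0.813

n-butane enters only via S14 and leaves only via the purge: 1760×0.389 = 0.079×(n-butane in S11), and the absorber passes all n-butane, so n-butane in S13 = n-butane in S11 = 8666.3 t/h.
butadiene in S13: m_A = 1760×0.611 + (1−0.079)·(1−0.501)·m_A, so m_A = 1075.4/0.5404 = 1989.9 t/h.
S13 = 1989.9 + 8666.3 = 10656 t/h.
n-butane fraction in S13 = 8666.3/10656 = 0.813.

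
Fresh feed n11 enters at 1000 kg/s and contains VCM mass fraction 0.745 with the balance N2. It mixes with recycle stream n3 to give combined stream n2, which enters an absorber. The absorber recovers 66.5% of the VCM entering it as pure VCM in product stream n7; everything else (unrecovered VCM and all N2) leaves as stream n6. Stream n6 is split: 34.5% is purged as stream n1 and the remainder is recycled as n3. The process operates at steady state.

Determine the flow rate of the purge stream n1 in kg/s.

N2 enters only via n11 and leaves only via the purge: 1000×0.255 = 0.345×(N2 in n6), and the absorber passes all N2, so N2 in n2 = N2 in n6 = 739.13 kg/s.
VCM in n2: m_A = 1000×0.745 + (1−0.345)·(1−0.665)·m_A, so m_A = 745/0.7806 = 954.42 kg/s.
n6 = (1−0.665)×954.42 + 739.13 = 1058.9 kg/s.
Purge n1 = 0.345×1058.9 = 365.31 kg/s.

365.3 kg/s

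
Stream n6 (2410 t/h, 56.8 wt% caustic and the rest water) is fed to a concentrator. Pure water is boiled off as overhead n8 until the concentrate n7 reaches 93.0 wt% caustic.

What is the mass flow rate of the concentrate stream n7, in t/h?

1472 t/h

caustic is conserved: 2410×0.568 = 1368.9 t/h all reports to the concentrate.
Concentrate = 1368.9/(target fraction) = 1471.9 t/h.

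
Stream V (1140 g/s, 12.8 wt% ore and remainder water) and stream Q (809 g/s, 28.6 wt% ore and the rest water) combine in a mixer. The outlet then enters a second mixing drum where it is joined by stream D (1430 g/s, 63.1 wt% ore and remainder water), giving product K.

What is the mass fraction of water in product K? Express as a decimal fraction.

0.621

Overall, product flow = 3379 g/s.
water in = 1140×0.872 + 809×0.714 + 1430×0.369 = 2099.4 g/s.
water fraction in K = 0.621.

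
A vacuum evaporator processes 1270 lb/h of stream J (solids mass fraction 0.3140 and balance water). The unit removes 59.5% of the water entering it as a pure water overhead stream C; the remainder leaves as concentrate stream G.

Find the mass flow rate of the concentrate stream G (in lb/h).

751.6 lb/h

water entering = 1270×0.686 = 871.22 lb/h; overhead removed = 0.595×871.22 = 518.38 lb/h.
Concentrate = 1270 − 518.38 = 751.62 lb/h.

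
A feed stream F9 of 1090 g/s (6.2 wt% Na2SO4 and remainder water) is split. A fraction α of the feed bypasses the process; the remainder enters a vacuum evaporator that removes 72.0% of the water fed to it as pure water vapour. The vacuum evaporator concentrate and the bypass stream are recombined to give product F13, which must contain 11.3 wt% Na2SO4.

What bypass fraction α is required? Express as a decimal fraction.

All 1090×0.062 = 67.58 g/s of Na2SO4 reaches F13, so F13 = 67.58/0.113 = 598.05 g/s and vapour = 491.95 g/s.
The evaporator receives (1−α)·1090 of feed at 0.938 water and removes 0.720 of that water:
0.720×0.938×(1−α)×1090 = 491.95
(1−α) = 491.95/736.14 = 0.6683;  α = 0.3317.

0.332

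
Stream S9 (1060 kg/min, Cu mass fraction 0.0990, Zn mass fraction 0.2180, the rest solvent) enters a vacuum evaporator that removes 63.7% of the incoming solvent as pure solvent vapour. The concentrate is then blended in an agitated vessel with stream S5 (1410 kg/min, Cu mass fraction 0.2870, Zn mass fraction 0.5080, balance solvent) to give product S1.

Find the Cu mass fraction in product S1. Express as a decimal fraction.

0.2537

Vapour removed = 0.637×0.683×1060 = 461.18 kg/min; concentrate = 598.82 kg/min.
Cu reaching the mixer = 104.94 (from concentrate) + 1410×0.287 = 509.61 kg/min.
Product flow = 598.82 + 1410 = 2008.8 kg/min; Cu fraction = 0.2537.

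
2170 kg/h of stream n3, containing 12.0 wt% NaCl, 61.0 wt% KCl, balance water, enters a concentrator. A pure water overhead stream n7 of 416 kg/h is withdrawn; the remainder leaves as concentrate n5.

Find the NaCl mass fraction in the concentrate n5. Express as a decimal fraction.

0.148

NaCl is not removed: 2170×0.120 = 260.4 kg/h of NaCl enters n5.
Concentrate = 2170 − 416 = 1754 kg/h.
Mass fraction = 260.4/1754 = 0.148.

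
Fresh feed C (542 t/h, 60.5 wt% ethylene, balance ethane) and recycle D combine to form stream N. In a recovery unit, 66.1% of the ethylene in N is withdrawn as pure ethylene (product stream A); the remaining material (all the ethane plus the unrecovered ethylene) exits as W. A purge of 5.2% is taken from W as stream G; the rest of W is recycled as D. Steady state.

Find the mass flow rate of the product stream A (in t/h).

319.4 t/h

ethylene in N: m_A = 542×0.605 + (1−0.052)·(1−0.661)·m_A, so m_A = 327.91/0.6786 = 483.2 t/h.
Product A = 0.661×483.2 = 319.39 t/h.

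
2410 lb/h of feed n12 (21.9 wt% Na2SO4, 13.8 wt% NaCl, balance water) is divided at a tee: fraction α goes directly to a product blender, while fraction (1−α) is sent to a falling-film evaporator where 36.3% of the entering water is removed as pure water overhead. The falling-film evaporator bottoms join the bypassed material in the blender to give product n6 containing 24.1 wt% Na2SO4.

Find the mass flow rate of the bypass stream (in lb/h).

All 2410×0.219 = 527.79 lb/h of Na2SO4 reaches n6, so n6 = 527.79/0.241 = 2190 lb/h and vapour = 220 lb/h.
The evaporator receives (1−α)·2410 of feed at 0.643 water and removes 0.363 of that water:
0.363×0.643×(1−α)×2410 = 220
(1−α) = 220/562.52 = 0.3911;  α = 0.6089.
Bypass flow = 0.6089×2410 = 1467.4 lb/h.

1467 lb/h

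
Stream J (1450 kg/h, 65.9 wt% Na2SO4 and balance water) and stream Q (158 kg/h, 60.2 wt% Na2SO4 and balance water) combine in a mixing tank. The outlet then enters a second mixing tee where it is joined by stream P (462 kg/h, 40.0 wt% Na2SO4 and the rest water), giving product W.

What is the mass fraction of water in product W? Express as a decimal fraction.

Overall, product flow = 2070 kg/h.
water in = 1450×0.341 + 158×0.398 + 462×0.600 = 834.53 kg/h.
water fraction in W = 0.403.

0.403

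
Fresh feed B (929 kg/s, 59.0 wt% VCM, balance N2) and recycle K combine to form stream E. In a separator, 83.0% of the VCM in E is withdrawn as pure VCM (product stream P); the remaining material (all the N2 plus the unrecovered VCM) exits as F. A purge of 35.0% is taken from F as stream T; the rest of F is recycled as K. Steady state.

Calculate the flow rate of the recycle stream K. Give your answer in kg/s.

N2 enters only via B and leaves only via the purge: 929×0.410 = 0.350×(N2 in F), and the separator passes all N2, so N2 in E = N2 in F = 1088.3 kg/s.
VCM in E: m_A = 929×0.590 + (1−0.350)·(1−0.830)·m_A, so m_A = 548.11/0.8895 = 616.2 kg/s.
F = (1−0.830)×616.2 + 1088.3 = 1193 kg/s.
Recycle K = (1−0.350)×1193 = 775.46 kg/s.

775.5 kg/s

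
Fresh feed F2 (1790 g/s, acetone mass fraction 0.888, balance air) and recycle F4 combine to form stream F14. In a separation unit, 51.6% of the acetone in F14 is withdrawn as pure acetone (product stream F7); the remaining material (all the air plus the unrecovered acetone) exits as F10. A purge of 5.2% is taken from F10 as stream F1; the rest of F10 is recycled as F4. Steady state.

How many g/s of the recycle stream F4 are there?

air enters only via F2 and leaves only via the purge: 1790×0.112 = 0.052×(air in F10), and the separation unit passes all air, so air in F14 = air in F10 = 3855.4 g/s.
acetone in F14: m_A = 1790×0.888 + (1−0.052)·(1−0.516)·m_A, so m_A = 1589.5/0.5412 = 2937.2 g/s.
F10 = (1−0.516)×2937.2 + 3855.4 = 5277 g/s.
Recycle F4 = (1−0.052)×5277 = 5002.6 g/s.

5003 g/s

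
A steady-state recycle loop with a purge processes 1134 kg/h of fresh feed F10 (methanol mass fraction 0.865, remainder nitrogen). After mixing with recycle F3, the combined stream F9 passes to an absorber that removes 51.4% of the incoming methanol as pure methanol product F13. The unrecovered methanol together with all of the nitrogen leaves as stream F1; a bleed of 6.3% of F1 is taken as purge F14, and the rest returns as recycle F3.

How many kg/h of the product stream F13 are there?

925.8 kg/h

methanol in F9: m_A = 1134×0.865 + (1−0.063)·(1−0.514)·m_A, so m_A = 980.91/0.5446 = 1801.1 kg/h.
Product F13 = 0.514×1801.1 = 925.76 kg/h.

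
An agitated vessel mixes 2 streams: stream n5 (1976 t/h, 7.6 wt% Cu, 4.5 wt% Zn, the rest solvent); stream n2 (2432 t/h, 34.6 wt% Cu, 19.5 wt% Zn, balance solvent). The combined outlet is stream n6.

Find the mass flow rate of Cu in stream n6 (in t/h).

991.6 t/h

Cu out = Cu in = 1976×0.076 + 2432×0.346 = 991.65 t/h.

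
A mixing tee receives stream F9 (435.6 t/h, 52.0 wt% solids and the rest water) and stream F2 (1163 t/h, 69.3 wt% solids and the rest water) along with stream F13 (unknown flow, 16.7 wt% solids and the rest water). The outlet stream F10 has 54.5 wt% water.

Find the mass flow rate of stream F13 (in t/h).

1059 t/h

Let F13 be the unknown flow. Total out = 1598.6 + F13.
water balance: 566.13 + 0.833·F13 = 0.545·(1598.6 + F13)
(0.833 − 0.545)·F13 = 0.545×1598.6 − 566.13 = 305.11
F13 = 305.11 / 0.288 = 1059.4 t/h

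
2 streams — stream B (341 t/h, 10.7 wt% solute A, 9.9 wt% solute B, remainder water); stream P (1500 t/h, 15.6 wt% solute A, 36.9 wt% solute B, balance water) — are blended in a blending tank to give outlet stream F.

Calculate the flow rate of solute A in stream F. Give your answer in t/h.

solute A out = solute A in = 341×0.107 + 1500×0.156 = 270.49 t/h.

270.5 t/h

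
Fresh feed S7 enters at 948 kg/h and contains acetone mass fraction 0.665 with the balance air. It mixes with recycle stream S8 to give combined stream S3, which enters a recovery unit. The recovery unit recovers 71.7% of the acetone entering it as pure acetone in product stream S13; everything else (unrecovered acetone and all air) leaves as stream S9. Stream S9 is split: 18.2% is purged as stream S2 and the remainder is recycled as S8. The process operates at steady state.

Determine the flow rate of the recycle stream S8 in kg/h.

1617 kg/h

air enters only via S7 and leaves only via the purge: 948×0.335 = 0.182×(air in S9), and the recovery unit passes all air, so air in S3 = air in S9 = 1744.9 kg/h.
acetone in S3: m_A = 948×0.665 + (1−0.182)·(1−0.717)·m_A, so m_A = 630.42/0.7685 = 820.32 kg/h.
S9 = (1−0.717)×820.32 + 1744.9 = 1977.1 kg/h.
Recycle S8 = (1−0.182)×1977.1 = 1617.3 kg/h.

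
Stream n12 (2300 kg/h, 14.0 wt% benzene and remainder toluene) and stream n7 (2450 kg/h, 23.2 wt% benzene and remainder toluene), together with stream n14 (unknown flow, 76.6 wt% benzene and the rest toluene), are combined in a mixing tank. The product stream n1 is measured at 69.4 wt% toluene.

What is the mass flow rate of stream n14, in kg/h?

1224 kg/h

Let n14 be the unknown flow. Total out = 4750 + n14.
toluene balance: 3859.6 + 0.234·n14 = 0.694·(4750 + n14)
(0.234 − 0.694)·n14 = 0.694×4750 − 3859.6 = -563.1
n14 = -563.1 / -0.460 = 1224.1 kg/h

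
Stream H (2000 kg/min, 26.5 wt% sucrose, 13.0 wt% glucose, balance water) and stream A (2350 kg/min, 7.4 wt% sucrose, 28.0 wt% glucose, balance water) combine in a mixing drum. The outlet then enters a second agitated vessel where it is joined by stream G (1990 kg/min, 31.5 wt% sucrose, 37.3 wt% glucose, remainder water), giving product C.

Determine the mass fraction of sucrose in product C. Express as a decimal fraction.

Overall, product flow = 6340 kg/min.
sucrose in = 2000×0.265 + 2350×0.074 + 1990×0.315 = 1330.8 kg/min.
sucrose fraction in C = 0.210.

0.210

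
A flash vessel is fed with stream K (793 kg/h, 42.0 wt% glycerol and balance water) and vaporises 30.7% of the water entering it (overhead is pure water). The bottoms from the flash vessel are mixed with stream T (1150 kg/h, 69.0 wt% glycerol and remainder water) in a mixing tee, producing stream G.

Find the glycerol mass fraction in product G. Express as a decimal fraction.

Vapour removed = 0.307×0.580×793 = 141.2 kg/h; concentrate = 651.8 kg/h.
glycerol reaching the mixer = 333.06 (from concentrate) + 1150×0.690 = 1126.6 kg/h.
Product flow = 651.8 + 1150 = 1801.8 kg/h; glycerol fraction = 0.625.

0.625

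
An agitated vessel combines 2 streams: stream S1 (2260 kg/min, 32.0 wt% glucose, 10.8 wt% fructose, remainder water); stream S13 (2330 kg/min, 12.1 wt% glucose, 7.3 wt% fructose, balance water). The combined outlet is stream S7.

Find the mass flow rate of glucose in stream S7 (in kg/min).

1005 kg/min

glucose out = glucose in = 2260×0.320 + 2330×0.121 = 1005.1 kg/min.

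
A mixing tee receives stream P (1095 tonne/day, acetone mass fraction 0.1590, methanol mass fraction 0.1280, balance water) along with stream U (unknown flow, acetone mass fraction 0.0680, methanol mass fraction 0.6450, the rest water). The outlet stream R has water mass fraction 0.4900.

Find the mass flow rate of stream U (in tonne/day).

1203 tonne/day

Let U be the unknown flow. Total out = 1095 + U.
water balance: 780.74 + 0.287·U = 0.490·(1095 + U)
(0.287 − 0.490)·U = 0.490×1095 − 780.74 = -244.19
U = -244.19 / -0.203 = 1202.9 tonne/day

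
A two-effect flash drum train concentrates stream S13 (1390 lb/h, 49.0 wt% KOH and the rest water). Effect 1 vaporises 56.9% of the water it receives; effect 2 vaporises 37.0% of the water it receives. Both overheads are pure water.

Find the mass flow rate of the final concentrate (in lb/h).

water in feed = 1390×0.510 = 708.9 lb/h.
After stage 1: water left = (1−0.569)×708.9 = 305.54; stream total = 986.64 lb/h.
After stage 2: water left = (1−0.370)×305.54 = 192.49; final concentrate = 873.59 lb/h.

873.6 lb/h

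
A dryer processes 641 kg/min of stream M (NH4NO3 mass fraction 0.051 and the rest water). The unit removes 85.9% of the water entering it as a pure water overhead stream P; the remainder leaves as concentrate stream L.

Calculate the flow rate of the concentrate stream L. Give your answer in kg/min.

water entering = 641×0.949 = 608.31 kg/min; overhead removed = 0.859×608.31 = 522.54 kg/min.
Concentrate = 641 − 522.54 = 118.46 kg/min.

118.5 kg/min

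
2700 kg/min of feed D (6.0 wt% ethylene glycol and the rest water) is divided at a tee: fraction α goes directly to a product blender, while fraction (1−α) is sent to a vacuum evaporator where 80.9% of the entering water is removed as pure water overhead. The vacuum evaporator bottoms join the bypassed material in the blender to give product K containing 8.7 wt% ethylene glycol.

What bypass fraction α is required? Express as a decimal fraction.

0.592

All 2700×0.060 = 162 kg/min of ethylene glycol reaches K, so K = 162/0.087 = 1862.1 kg/min and vapour = 837.93 kg/min.
The evaporator receives (1−α)·2700 of feed at 0.940 water and removes 0.809 of that water:
0.809×0.940×(1−α)×2700 = 837.93
(1−α) = 837.93/2053.2 = 0.4081;  α = 0.5919.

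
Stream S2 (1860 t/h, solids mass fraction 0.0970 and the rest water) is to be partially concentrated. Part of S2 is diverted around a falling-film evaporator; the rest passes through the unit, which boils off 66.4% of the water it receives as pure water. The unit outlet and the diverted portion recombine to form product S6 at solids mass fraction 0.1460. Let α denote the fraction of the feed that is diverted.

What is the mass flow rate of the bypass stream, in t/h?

818.9 t/h

All 1860×0.097 = 180.42 t/h of solids reaches S6, so S6 = 180.42/0.146 = 1235.8 t/h and vapour = 624.25 t/h.
The evaporator receives (1−α)·1860 of feed at 0.903 water and removes 0.664 of that water:
0.664×0.903×(1−α)×1860 = 624.25
(1−α) = 624.25/1115.2 = 0.5597;  α = 0.4403.
Bypass flow = 0.4403×1860 = 818.88 t/h.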